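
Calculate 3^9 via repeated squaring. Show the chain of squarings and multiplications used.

Computing 3^9 by squaring (build up from 3^1; each line after the first costs one multiplication):

3^1 = 3
3^2 = (3^1)^2 = 3^2 = 9
3^4 = (3^2)^2 = 9^2 = 81
3^8 = (3^4)^2 = 81^2 = 6561
3^9 = 3 * 3^8 = 3 * 6561 = 19683

Result: 19683
Multiplications needed: 4 (4 lines after 3^1)

3^9 = 19683. Using exponentiation by squaring, this requires 4 multiplications. The key idea: if the exponent is even, square the half-power; if odd, multiply by the base once.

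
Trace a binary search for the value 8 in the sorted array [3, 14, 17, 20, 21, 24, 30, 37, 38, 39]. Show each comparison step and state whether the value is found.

Binary search for 8 in [3, 14, 17, 20, 21, 24, 30, 37, 38, 39]:

lo=0, hi=9, mid=4, arr[mid]=21 -> 21 > 8, search left half
lo=0, hi=3, mid=1, arr[mid]=14 -> 14 > 8, search left half
lo=0, hi=0, mid=0, arr[mid]=3 -> 3 < 8, search right half
lo=1 > hi=0, target 8 not found

Binary search determines that 8 is not in the array after 3 comparisons. The search space was exhausted without finding the target.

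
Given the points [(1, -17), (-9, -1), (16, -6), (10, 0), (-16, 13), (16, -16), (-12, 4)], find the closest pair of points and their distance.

Computing all pairwise distances among 7 points:

d((1, -17), (-9, -1)) = 18.868
d((1, -17), (16, -6)) = 18.6011
d((1, -17), (10, 0)) = 19.2354
d((1, -17), (-16, 13)) = 34.4819
d((1, -17), (16, -16)) = 15.0333
d((1, -17), (-12, 4)) = 24.6982
d((-9, -1), (16, -6)) = 25.4951
d((-9, -1), (10, 0)) = 19.0263
d((-9, -1), (-16, 13)) = 15.6525
d((-9, -1), (16, -16)) = 29.1548
d((-9, -1), (-12, 4)) = 5.831 <-- minimum
d((16, -6), (10, 0)) = 8.4853
d((16, -6), (-16, 13)) = 37.2156
d((16, -6), (16, -16)) = 10.0
d((16, -6), (-12, 4)) = 29.7321
d((10, 0), (-16, 13)) = 29.0689
d((10, 0), (16, -16)) = 17.088
d((10, 0), (-12, 4)) = 22.3607
d((-16, 13), (16, -16)) = 43.1856
d((-16, 13), (-12, 4)) = 9.8489
d((16, -16), (-12, 4)) = 34.4093

Closest pair: (-9, -1) and (-12, 4) with distance 5.831

The closest pair is (-9, -1) and (-12, 4) with Euclidean distance 5.831. For 7 points, brute-force pairwise comparison is shown above. For large n, the divide-and-conquer algorithm (sort by x, recurse on halves, check the dividing strip) achieves O(n log n).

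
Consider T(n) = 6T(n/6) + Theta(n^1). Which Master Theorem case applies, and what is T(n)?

Master Theorem for T(n) = 6T(n/6) + O(n^1):

a = 6, b = 6, c = 1
log_b(a) = log_6(6) = 1.0000

Case 2: c = 1 = log_6(6) = 1.0000
T(n) = O(n^1 log n) = O(n log n)

For T(n) = 6T(n/6) + O(n^1): log_6(6) = 1.0000. This is Case 2 of the Master Theorem (c = log_b(a), equal work at all levels), giving O(n log n).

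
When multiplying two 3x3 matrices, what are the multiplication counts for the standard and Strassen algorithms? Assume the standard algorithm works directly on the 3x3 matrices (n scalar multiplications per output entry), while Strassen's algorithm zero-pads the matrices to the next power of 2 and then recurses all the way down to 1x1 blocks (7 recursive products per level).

Matrix multiplication for 3x3 matrices:

Strassen's algorithm requires power-of-2 dimensions. Pad 3x3 to 4x4 (next power of 2).

Standard algorithm: 3^3 = 27 multiplications
Strassen's algorithm: 7^(log2(4)) = 7^2 = 49 multiplications
Difference: 27 - 49 = -22 (Strassen uses MORE here due to padding overhead — for small or just-over-power-of-2 n, padding can outweigh the per-level savings)

Standard: 27 multiplications (3^3). Strassen: 49 multiplications (7^2, after padding to 4x4). Strassen reduces 8 recursive multiplications to 7 at each level.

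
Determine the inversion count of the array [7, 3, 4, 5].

Finding inversions in [7, 3, 4, 5]:

(0, 1): arr[0]=7 > arr[1]=3
(0, 2): arr[0]=7 > arr[2]=4
(0, 3): arr[0]=7 > arr[3]=5

Total inversions: 3

The array has 3 inversion(s): (0,1), (0,2), (0,3). Each pair (i,j) satisfies i < j and arr[i] > arr[j].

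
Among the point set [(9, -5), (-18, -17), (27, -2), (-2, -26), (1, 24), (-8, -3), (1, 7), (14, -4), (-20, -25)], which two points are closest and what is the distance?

Computing all pairwise distances among 9 points:

d((9, -5), (-18, -17)) = 29.5466
d((9, -5), (27, -2)) = 18.2483
d((9, -5), (-2, -26)) = 23.7065
d((9, -5), (1, 24)) = 30.0832
d((9, -5), (-8, -3)) = 17.1172
d((9, -5), (1, 7)) = 14.4222
d((9, -5), (14, -4)) = 5.099 <-- minimum
d((9, -5), (-20, -25)) = 35.2278
d((-18, -17), (27, -2)) = 47.4342
d((-18, -17), (-2, -26)) = 18.3576
d((-18, -17), (1, 24)) = 45.1885
d((-18, -17), (-8, -3)) = 17.2047
d((-18, -17), (1, 7)) = 30.6105
d((-18, -17), (14, -4)) = 34.5398
d((-18, -17), (-20, -25)) = 8.2462
d((27, -2), (-2, -26)) = 37.6431
d((27, -2), (1, 24)) = 36.7696
d((27, -2), (-8, -3)) = 35.0143
d((27, -2), (1, 7)) = 27.5136
d((27, -2), (14, -4)) = 13.1529
d((27, -2), (-20, -25)) = 52.3259
d((-2, -26), (1, 24)) = 50.0899
d((-2, -26), (-8, -3)) = 23.7697
d((-2, -26), (1, 7)) = 33.1361
d((-2, -26), (14, -4)) = 27.2029
d((-2, -26), (-20, -25)) = 18.0278
d((1, 24), (-8, -3)) = 28.4605
d((1, 24), (1, 7)) = 17.0
d((1, 24), (14, -4)) = 30.8707
d((1, 24), (-20, -25)) = 53.3104
d((-8, -3), (1, 7)) = 13.4536
d((-8, -3), (14, -4)) = 22.0227
d((-8, -3), (-20, -25)) = 25.0599
d((1, 7), (14, -4)) = 17.0294
d((1, 7), (-20, -25)) = 38.2753
d((14, -4), (-20, -25)) = 39.9625

Closest pair: (9, -5) and (14, -4) with distance 5.099

The closest pair is (9, -5) and (14, -4) with Euclidean distance 5.099. For 9 points, brute-force pairwise comparison is shown above. For large n, the divide-and-conquer algorithm (sort by x, recurse on halves, check the dividing strip) achieves O(n log n).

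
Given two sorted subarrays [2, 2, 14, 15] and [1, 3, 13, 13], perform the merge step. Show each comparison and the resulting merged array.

Merging process:

Compare 2 vs 1: take 1 from right. Merged: [1]
Compare 2 vs 3: take 2 from left. Merged: [1, 2]
Compare 2 vs 3: take 2 from left. Merged: [1, 2, 2]
Compare 14 vs 3: take 3 from right. Merged: [1, 2, 2, 3]
Compare 14 vs 13: take 13 from right. Merged: [1, 2, 2, 3, 13]
Compare 14 vs 13: take 13 from right. Merged: [1, 2, 2, 3, 13, 13]
Append remaining from left: [14, 15]. Merged: [1, 2, 2, 3, 13, 13, 14, 15]

Final merged array: [1, 2, 2, 3, 13, 13, 14, 15]
Total comparisons: 6

The merged array is [1, 2, 2, 3, 13, 13, 14, 15], requiring 6 comparisons. The merge step runs in O(n) time where n is the total number of elements.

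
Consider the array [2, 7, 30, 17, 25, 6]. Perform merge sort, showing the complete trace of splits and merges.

Merge sort trace:

Split: [2, 7, 30, 17, 25, 6] -> [2, 7, 30] and [17, 25, 6]
  Split: [2, 7, 30] -> [2] and [7, 30]
    Split: [7, 30] -> [7] and [30]
    Merge: [7] + [30] -> [7, 30]
  Merge: [2] + [7, 30] -> [2, 7, 30]
  Split: [17, 25, 6] -> [17] and [25, 6]
    Split: [25, 6] -> [25] and [6]
    Merge: [25] + [6] -> [6, 25]
  Merge: [17] + [6, 25] -> [6, 17, 25]
Merge: [2, 7, 30] + [6, 17, 25] -> [2, 6, 7, 17, 25, 30]

Final sorted array: [2, 6, 7, 17, 25, 30]

The merge sort proceeds by recursively splitting the array and merging sorted halves.
After all merges, the sorted array is [2, 6, 7, 17, 25, 30].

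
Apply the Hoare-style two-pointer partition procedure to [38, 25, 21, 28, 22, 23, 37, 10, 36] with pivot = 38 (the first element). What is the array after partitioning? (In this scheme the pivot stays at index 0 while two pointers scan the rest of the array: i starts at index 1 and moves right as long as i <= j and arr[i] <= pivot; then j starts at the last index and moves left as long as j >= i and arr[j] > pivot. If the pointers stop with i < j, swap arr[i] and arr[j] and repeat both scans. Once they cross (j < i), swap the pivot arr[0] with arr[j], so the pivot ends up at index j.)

Hoare-style two-pointer partition with pivot = 38:

Initial array: [38, 25, 21, 28, 22, 23, 37, 10, 36]

Pointers start at i = 1, j = 8.
i ends at 9, j ends at 8: the pointers have crossed (j < i), so scanning stops.

Swap pivot arr[0] with arr[8] to place pivot at position 8: [36, 25, 21, 28, 22, 23, 37, 10, 38]
Pivot position: 8

After partitioning with pivot 38, the array becomes [36, 25, 21, 28, 22, 23, 37, 10, 38]. The pivot is placed at index 8. All elements to the left of the pivot are <= 38, and all elements to the right are > 38.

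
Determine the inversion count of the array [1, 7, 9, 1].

Finding inversions in [1, 7, 9, 1]:

(1, 3): arr[1]=7 > arr[3]=1
(2, 3): arr[2]=9 > arr[3]=1

Total inversions: 2

The array has 2 inversion(s): (1,3), (2,3). Each pair (i,j) satisfies i < j and arr[i] > arr[j].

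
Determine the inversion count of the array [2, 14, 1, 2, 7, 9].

Finding inversions in [2, 14, 1, 2, 7, 9]:

(0, 2): arr[0]=2 > arr[2]=1
(1, 2): arr[1]=14 > arr[2]=1
(1, 3): arr[1]=14 > arr[3]=2
(1, 4): arr[1]=14 > arr[4]=7
(1, 5): arr[1]=14 > arr[5]=9

Total inversions: 5

The array has 5 inversion(s): (0,2), (1,2), (1,3), (1,4), (1,5). Each pair (i,j) satisfies i < j and arr[i] > arr[j].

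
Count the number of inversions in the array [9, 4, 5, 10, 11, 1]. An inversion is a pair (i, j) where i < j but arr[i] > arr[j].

Finding inversions in [9, 4, 5, 10, 11, 1]:

(0, 1): arr[0]=9 > arr[1]=4
(0, 2): arr[0]=9 > arr[2]=5
(0, 5): arr[0]=9 > arr[5]=1
(1, 5): arr[1]=4 > arr[5]=1
(2, 5): arr[2]=5 > arr[5]=1
(3, 5): arr[3]=10 > arr[5]=1
(4, 5): arr[4]=11 > arr[5]=1

Total inversions: 7

The array has 7 inversion(s): (0,1), (0,2), (0,5), (1,5), (2,5), (3,5), (4,5). Each pair (i,j) satisfies i < j and arr[i] > arr[j].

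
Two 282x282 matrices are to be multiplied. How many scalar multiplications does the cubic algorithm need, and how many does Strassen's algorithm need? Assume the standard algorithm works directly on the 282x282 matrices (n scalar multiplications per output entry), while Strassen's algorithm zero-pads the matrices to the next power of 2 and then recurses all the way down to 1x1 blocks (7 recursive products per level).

Matrix multiplication for 282x282 matrices:

Strassen's algorithm requires power-of-2 dimensions. Pad 282x282 to 512x512 (next power of 2).

Standard algorithm: 282^3 = 22425768 multiplications
Strassen's algorithm: 7^(log2(512)) = 7^9 = 40353607 multiplications
Difference: 22425768 - 40353607 = -17927839 (Strassen uses MORE here due to padding overhead — for small or just-over-power-of-2 n, padding can outweigh the per-level savings)

Standard: 22425768 multiplications (282^3). Strassen: 40353607 multiplications (7^9, after padding to 512x512). Strassen reduces 8 recursive multiplications to 7 at each level.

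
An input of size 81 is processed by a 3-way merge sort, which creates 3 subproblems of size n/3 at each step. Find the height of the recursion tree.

For divide and conquer with division factor 3:

Problem sizes at each level:
Level 0: 81
Level 1: 27
Level 2: 9
Level 3: 3
Level 4: 1

The root is level 0 and the size-1 base case is level 4 (the tree spans levels 0 through 4, i.e. 5 levels counting the root), so the depth is the number of divisions: log_3(81) = 4

The recursion tree depth is log_3(81) = 4. At each level, the problem size is divided by 3, so it takes 4 divisions to reduce to a base case of size 1. The algorithm makes 3 recursive calls at each level.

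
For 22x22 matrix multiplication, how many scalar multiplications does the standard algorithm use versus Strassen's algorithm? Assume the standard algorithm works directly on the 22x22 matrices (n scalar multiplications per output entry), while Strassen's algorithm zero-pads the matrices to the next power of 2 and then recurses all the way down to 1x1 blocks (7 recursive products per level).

Matrix multiplication for 22x22 matrices:

Strassen's algorithm requires power-of-2 dimensions. Pad 22x22 to 32x32 (next power of 2).

Standard algorithm: 22^3 = 10648 multiplications
Strassen's algorithm: 7^(log2(32)) = 7^5 = 16807 multiplications
Difference: 10648 - 16807 = -6159 (Strassen uses MORE here due to padding overhead — for small or just-over-power-of-2 n, padding can outweigh the per-level savings)

Standard: 10648 multiplications (22^3). Strassen: 16807 multiplications (7^5, after padding to 32x32). Strassen reduces 8 recursive multiplications to 7 at each level.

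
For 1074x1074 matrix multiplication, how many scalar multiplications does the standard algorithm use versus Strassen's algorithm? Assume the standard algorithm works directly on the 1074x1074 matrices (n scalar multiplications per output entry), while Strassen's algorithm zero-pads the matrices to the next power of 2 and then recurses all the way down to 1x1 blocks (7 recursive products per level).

Matrix multiplication for 1074x1074 matrices:

Strassen's algorithm requires power-of-2 dimensions. Pad 1074x1074 to 2048x2048 (next power of 2).

Standard algorithm: 1074^3 = 1238833224 multiplications
Strassen's algorithm: 7^(log2(2048)) = 7^11 = 1977326743 multiplications
Difference: 1238833224 - 1977326743 = -738493519 (Strassen uses MORE here due to padding overhead — for small or just-over-power-of-2 n, padding can outweigh the per-level savings)

Standard: 1238833224 multiplications (1074^3). Strassen: 1977326743 multiplications (7^11, after padding to 2048x2048). Strassen reduces 8 recursive multiplications to 7 at each level.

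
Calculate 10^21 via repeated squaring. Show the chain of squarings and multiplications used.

Computing 10^21 by squaring (build up from 10^1; each line after the first costs one multiplication):

10^1 = 10
10^2 = (10^1)^2 = 10^2 = 100
10^4 = (10^2)^2 = 100^2 = 10000
10^5 = 10 * 10^4 = 10 * 10000 = 100000
10^10 = (10^5)^2 = 100000^2 = 10000000000
10^20 = (10^10)^2 = 10000000000^2 = 100000000000000000000
10^21 = 10 * 10^20 = 10 * 100000000000000000000 = 1000000000000000000000

Result: 1000000000000000000000
Multiplications needed: 6 (6 lines after 10^1)

10^21 = 1000000000000000000000. Using exponentiation by squaring, this requires 6 multiplications. The key idea: if the exponent is even, square the half-power; if odd, multiply by the base once.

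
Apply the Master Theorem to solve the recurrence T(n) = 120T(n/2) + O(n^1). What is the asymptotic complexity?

Master Theorem for T(n) = 120T(n/2) + O(n^1):

a = 120, b = 2, c = 1
log_b(a) = log_2(120) = 6.9069

Case 1: c = 1 < log_2(120) = 6.9069
T(n) = O(n^(log_2 120))

For T(n) = 120T(n/2) + O(n^1): log_2(120) = 6.9069. This is Case 1 of the Master Theorem (c < log_b(a), work dominated by leaves), giving O(n^(log_2 120)).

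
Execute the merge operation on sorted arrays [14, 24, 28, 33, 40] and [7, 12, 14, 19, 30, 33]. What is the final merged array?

Merging process:

Compare 14 vs 7: take 7 from right. Merged: [7]
Compare 14 vs 12: take 12 from right. Merged: [7, 12]
Compare 14 vs 14: take 14 from left. Merged: [7, 12, 14]
Compare 24 vs 14: take 14 from right. Merged: [7, 12, 14, 14]
Compare 24 vs 19: take 19 from right. Merged: [7, 12, 14, 14, 19]
Compare 24 vs 30: take 24 from left. Merged: [7, 12, 14, 14, 19, 24]
Compare 28 vs 30: take 28 from left. Merged: [7, 12, 14, 14, 19, 24, 28]
Compare 33 vs 30: take 30 from right. Merged: [7, 12, 14, 14, 19, 24, 28, 30]
Compare 33 vs 33: take 33 from left. Merged: [7, 12, 14, 14, 19, 24, 28, 30, 33]
Compare 40 vs 33: take 33 from right. Merged: [7, 12, 14, 14, 19, 24, 28, 30, 33, 33]
Append remaining from left: [40]. Merged: [7, 12, 14, 14, 19, 24, 28, 30, 33, 33, 40]

Final merged array: [7, 12, 14, 14, 19, 24, 28, 30, 33, 33, 40]
Total comparisons: 10

The merged array is [7, 12, 14, 14, 19, 24, 28, 30, 33, 33, 40], requiring 10 comparisons. The merge step runs in O(n) time where n is the total number of elements.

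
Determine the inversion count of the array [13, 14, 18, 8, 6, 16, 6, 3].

Finding inversions in [13, 14, 18, 8, 6, 16, 6, 3]:

(0, 3): arr[0]=13 > arr[3]=8
(0, 4): arr[0]=13 > arr[4]=6
(0, 6): arr[0]=13 > arr[6]=6
(0, 7): arr[0]=13 > arr[7]=3
(1, 3): arr[1]=14 > arr[3]=8
(1, 4): arr[1]=14 > arr[4]=6
(1, 6): arr[1]=14 > arr[6]=6
(1, 7): arr[1]=14 > arr[7]=3
(2, 3): arr[2]=18 > arr[3]=8
(2, 4): arr[2]=18 > arr[4]=6
(2, 5): arr[2]=18 > arr[5]=16
(2, 6): arr[2]=18 > arr[6]=6
(2, 7): arr[2]=18 > arr[7]=3
(3, 4): arr[3]=8 > arr[4]=6
(3, 6): arr[3]=8 > arr[6]=6
(3, 7): arr[3]=8 > arr[7]=3
(4, 7): arr[4]=6 > arr[7]=3
(5, 6): arr[5]=16 > arr[6]=6
(5, 7): arr[5]=16 > arr[7]=3
(6, 7): arr[6]=6 > arr[7]=3

Total inversions: 20

The array has 20 inversion(s): (0,3), (0,4), (0,6), (0,7), (1,3), (1,4), (1,6), (1,7), (2,3), (2,4), (2,5), (2,6), (2,7), (3,4), (3,6), (3,7), (4,7), (5,6), (5,7), (6,7). Each pair (i,j) satisfies i < j and arr[i] > arr[j].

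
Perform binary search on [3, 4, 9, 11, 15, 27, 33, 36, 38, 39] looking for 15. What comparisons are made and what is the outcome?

Binary search for 15 in [3, 4, 9, 11, 15, 27, 33, 36, 38, 39]:

lo=0, hi=9, mid=4, arr[mid]=15 -> Found target at index 4!

Binary search finds 15 at index 4 after 1 comparisons. The search repeatedly halves the search space by comparing with the middle element.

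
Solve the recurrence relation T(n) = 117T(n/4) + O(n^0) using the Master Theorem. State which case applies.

Master Theorem for T(n) = 117T(n/4) + O(n^0):

a = 117, b = 4, c = 0
log_b(a) = log_4(117) = 3.4352

Case 1: c = 0 < log_4(117) = 3.4352
T(n) = O(n^(log_4 117))

For T(n) = 117T(n/4) + O(n^0): log_4(117) = 3.4352. This is Case 1 of the Master Theorem (c < log_b(a), work dominated by leaves), giving O(n^(log_4 117)).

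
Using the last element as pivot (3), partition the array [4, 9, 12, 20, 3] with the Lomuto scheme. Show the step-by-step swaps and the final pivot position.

Lomuto partition with pivot = 3:

Initial array: [4, 9, 12, 20, 3]

arr[0]=4 > 3: no swap
arr[1]=9 > 3: no swap
arr[2]=12 > 3: no swap
arr[3]=20 > 3: no swap

Place pivot at position 0: [3, 9, 12, 20, 4]
Pivot position: 0

After partitioning with pivot 3, the array becomes [3, 9, 12, 20, 4]. The pivot is placed at index 0. All elements to the left of the pivot are <= 3, and all elements to the right are > 3.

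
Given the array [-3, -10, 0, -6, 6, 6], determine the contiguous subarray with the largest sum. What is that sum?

Using Kadane's algorithm on [-3, -10, 0, -6, 6, 6]:

Scanning through the array:
Position 1 (value -10): max_ending_here = -10, max_so_far = -3
Position 2 (value 0): max_ending_here = 0, max_so_far = 0
Position 3 (value -6): max_ending_here = -6, max_so_far = 0
Position 4 (value 6): max_ending_here = 6, max_so_far = 6
Position 5 (value 6): max_ending_here = 12, max_so_far = 12

Maximum subarray: [6, 6]
Maximum sum: 12

The maximum subarray is [6, 6] with sum 12. This subarray runs from index 4 to index 5.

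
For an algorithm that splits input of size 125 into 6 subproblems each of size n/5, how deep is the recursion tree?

For divide and conquer with division factor 5:

Problem sizes at each level:
Level 0: 125
Level 1: 25
Level 2: 5
Level 3: 1

The root is level 0 and the size-1 base case is level 3 (the tree spans levels 0 through 3, i.e. 4 levels counting the root), so the depth is the number of divisions: log_5(125) = 3

The recursion tree depth is log_5(125) = 3. At each level, the problem size is divided by 5, so it takes 3 divisions to reduce to a base case of size 1. The algorithm makes 6 recursive calls at each level.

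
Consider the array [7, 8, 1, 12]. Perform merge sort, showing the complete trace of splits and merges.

Merge sort trace:

Split: [7, 8, 1, 12] -> [7, 8] and [1, 12]
  Split: [7, 8] -> [7] and [8]
  Merge: [7] + [8] -> [7, 8]
  Split: [1, 12] -> [1] and [12]
  Merge: [1] + [12] -> [1, 12]
Merge: [7, 8] + [1, 12] -> [1, 7, 8, 12]

Final sorted array: [1, 7, 8, 12]

The merge sort proceeds by recursively splitting the array and merging sorted halves.
After all merges, the sorted array is [1, 7, 8, 12].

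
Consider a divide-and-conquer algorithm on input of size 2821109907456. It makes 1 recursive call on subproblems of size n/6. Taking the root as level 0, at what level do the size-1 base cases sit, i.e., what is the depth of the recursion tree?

For divide and conquer with division factor 6:

Problem sizes at each level:
Level 0: 2821109907456
Level 1: 470184984576
Level 2: 78364164096
Level 3: 13060694016
Level 4: 2176782336
Level 5: 362797056
Level 6: 60466176
Level 7: 10077696
Level 8: 1679616
Level 9: 279936
Level 10: 46656
Level 11: 7776
Level 12: 1296
Level 13: 216
Level 14: 36
Level 15: 6
Level 16: 1

The root is level 0 and the size-1 base case is level 16 (the tree spans levels 0 through 16, i.e. 17 levels counting the root), so the depth is the number of divisions: log_6(2821109907456) = 16

The recursion tree depth is log_6(2821109907456) = 16. At each level, the problem size is divided by 6, so it takes 16 divisions to reduce to a base case of size 1. The algorithm makes 1 recursive call at each level.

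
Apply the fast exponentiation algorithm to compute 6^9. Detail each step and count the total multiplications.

Computing 6^9 by squaring (build up from 6^1; each line after the first costs one multiplication):

6^1 = 6
6^2 = (6^1)^2 = 6^2 = 36
6^4 = (6^2)^2 = 36^2 = 1296
6^8 = (6^4)^2 = 1296^2 = 1679616
6^9 = 6 * 6^8 = 6 * 1679616 = 10077696

Result: 10077696
Multiplications needed: 4 (4 lines after 6^1)

6^9 = 10077696. Using exponentiation by squaring, this requires 4 multiplications. The key idea: if the exponent is even, square the half-power; if odd, multiply by the base once.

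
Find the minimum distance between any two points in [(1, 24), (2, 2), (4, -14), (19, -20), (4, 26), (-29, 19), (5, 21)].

Computing all pairwise distances among 7 points:

d((1, 24), (2, 2)) = 22.0227
d((1, 24), (4, -14)) = 38.1182
d((1, 24), (19, -20)) = 47.5395
d((1, 24), (4, 26)) = 3.6056 <-- minimum
d((1, 24), (-29, 19)) = 30.4138
d((1, 24), (5, 21)) = 5.0
d((2, 2), (4, -14)) = 16.1245
d((2, 2), (19, -20)) = 27.8029
d((2, 2), (4, 26)) = 24.0832
d((2, 2), (-29, 19)) = 35.3553
d((2, 2), (5, 21)) = 19.2354
d((4, -14), (19, -20)) = 16.1555
d((4, -14), (4, 26)) = 40.0
d((4, -14), (-29, 19)) = 46.669
d((4, -14), (5, 21)) = 35.0143
d((19, -20), (4, 26)) = 48.3839
d((19, -20), (-29, 19)) = 61.8466
d((19, -20), (5, 21)) = 43.3244
d((4, 26), (-29, 19)) = 33.7343
d((4, 26), (5, 21)) = 5.099
d((-29, 19), (5, 21)) = 34.0588

Closest pair: (1, 24) and (4, 26) with distance 3.6056

The closest pair is (1, 24) and (4, 26) with Euclidean distance 3.6056. For 7 points, brute-force pairwise comparison is shown above. For large n, the divide-and-conquer algorithm (sort by x, recurse on halves, check the dividing strip) achieves O(n log n).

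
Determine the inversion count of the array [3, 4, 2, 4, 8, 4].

Finding inversions in [3, 4, 2, 4, 8, 4]:

(0, 2): arr[0]=3 > arr[2]=2
(1, 2): arr[1]=4 > arr[2]=2
(4, 5): arr[4]=8 > arr[5]=4

Total inversions: 3

The array has 3 inversion(s): (0,2), (1,2), (4,5). Each pair (i,j) satisfies i < j and arr[i] > arr[j].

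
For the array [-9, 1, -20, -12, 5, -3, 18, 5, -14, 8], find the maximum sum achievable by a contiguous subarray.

Using Kadane's algorithm on [-9, 1, -20, -12, 5, -3, 18, 5, -14, 8]:

Scanning through the array:
Position 1 (value 1): max_ending_here = 1, max_so_far = 1
Position 2 (value -20): max_ending_here = -19, max_so_far = 1
Position 3 (value -12): max_ending_here = -12, max_so_far = 1
Position 4 (value 5): max_ending_here = 5, max_so_far = 5
Position 5 (value -3): max_ending_here = 2, max_so_far = 5
Position 6 (value 18): max_ending_here = 20, max_so_far = 20
Position 7 (value 5): max_ending_here = 25, max_so_far = 25
Position 8 (value -14): max_ending_here = 11, max_so_far = 25
Position 9 (value 8): max_ending_here = 19, max_so_far = 25

Maximum subarray: [5, -3, 18, 5]
Maximum sum: 25

The maximum subarray is [5, -3, 18, 5] with sum 25. This subarray runs from index 4 to index 7.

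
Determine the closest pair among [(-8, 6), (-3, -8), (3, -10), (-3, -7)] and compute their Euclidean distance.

Computing all pairwise distances among 4 points:

d((-8, 6), (-3, -8)) = 14.8661
d((-8, 6), (3, -10)) = 19.4165
d((-8, 6), (-3, -7)) = 13.9284
d((-3, -8), (3, -10)) = 6.3246
d((-3, -8), (-3, -7)) = 1.0 <-- minimum
d((3, -10), (-3, -7)) = 6.7082

Closest pair: (-3, -8) and (-3, -7) with distance 1.0

The closest pair is (-3, -8) and (-3, -7) with Euclidean distance 1.0. For 4 points, brute-force pairwise comparison is shown above. For large n, the divide-and-conquer algorithm (sort by x, recurse on halves, check the dividing strip) achieves O(n log n).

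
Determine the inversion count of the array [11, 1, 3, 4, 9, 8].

Finding inversions in [11, 1, 3, 4, 9, 8]:

(0, 1): arr[0]=11 > arr[1]=1
(0, 2): arr[0]=11 > arr[2]=3
(0, 3): arr[0]=11 > arr[3]=4
(0, 4): arr[0]=11 > arr[4]=9
(0, 5): arr[0]=11 > arr[5]=8
(4, 5): arr[4]=9 > arr[5]=8

Total inversions: 6

The array has 6 inversion(s): (0,1), (0,2), (0,3), (0,4), (0,5), (4,5). Each pair (i,j) satisfies i < j and arr[i] > arr[j].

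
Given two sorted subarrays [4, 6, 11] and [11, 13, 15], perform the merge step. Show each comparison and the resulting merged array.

Merging process:

Compare 4 vs 11: take 4 from left. Merged: [4]
Compare 6 vs 11: take 6 from left. Merged: [4, 6]
Compare 11 vs 11: take 11 from left. Merged: [4, 6, 11]
Append remaining from right: [11, 13, 15]. Merged: [4, 6, 11, 11, 13, 15]

Final merged array: [4, 6, 11, 11, 13, 15]
Total comparisons: 3

The merged array is [4, 6, 11, 11, 13, 15], requiring 3 comparisons. The merge step runs in O(n) time where n is the total number of elements.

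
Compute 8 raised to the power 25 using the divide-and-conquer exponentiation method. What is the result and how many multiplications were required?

Computing 8^25 by squaring (build up from 8^1; each line after the first costs one multiplication):

8^1 = 8
8^2 = (8^1)^2 = 8^2 = 64
8^3 = 8 * 8^2 = 8 * 64 = 512
8^6 = (8^3)^2 = 512^2 = 262144
8^12 = (8^6)^2 = 262144^2 = 68719476736
8^24 = (8^12)^2 = 68719476736^2 = 4722366482869645213696
8^25 = 8 * 8^24 = 8 * 4722366482869645213696 = 37778931862957161709568

Result: 37778931862957161709568
Multiplications needed: 6 (6 lines after 8^1)

8^25 = 37778931862957161709568. Using exponentiation by squaring, this requires 6 multiplications. The key idea: if the exponent is even, square the half-power; if odd, multiply by the base once.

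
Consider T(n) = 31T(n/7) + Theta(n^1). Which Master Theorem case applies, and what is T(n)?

Master Theorem for T(n) = 31T(n/7) + O(n^1):

a = 31, b = 7, c = 1
log_b(a) = log_7(31) = 1.7647

Case 1: c = 1 < log_7(31) = 1.7647
T(n) = O(n^(log_7 31))

For T(n) = 31T(n/7) + O(n^1): log_7(31) = 1.7647. This is Case 1 of the Master Theorem (c < log_b(a), work dominated by leaves), giving O(n^(log_7 31)).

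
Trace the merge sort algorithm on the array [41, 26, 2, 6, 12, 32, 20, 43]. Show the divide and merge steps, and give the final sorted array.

Merge sort trace:

Split: [41, 26, 2, 6, 12, 32, 20, 43] -> [41, 26, 2, 6] and [12, 32, 20, 43]
  Split: [41, 26, 2, 6] -> [41, 26] and [2, 6]
    Split: [41, 26] -> [41] and [26]
    Merge: [41] + [26] -> [26, 41]
    Split: [2, 6] -> [2] and [6]
    Merge: [2] + [6] -> [2, 6]
  Merge: [26, 41] + [2, 6] -> [2, 6, 26, 41]
  Split: [12, 32, 20, 43] -> [12, 32] and [20, 43]
    Split: [12, 32] -> [12] and [32]
    Merge: [12] + [32] -> [12, 32]
    Split: [20, 43] -> [20] and [43]
    Merge: [20] + [43] -> [20, 43]
  Merge: [12, 32] + [20, 43] -> [12, 20, 32, 43]
Merge: [2, 6, 26, 41] + [12, 20, 32, 43] -> [2, 6, 12, 20, 26, 32, 41, 43]

Final sorted array: [2, 6, 12, 20, 26, 32, 41, 43]

The merge sort proceeds by recursively splitting the array and merging sorted halves.
After all merges, the sorted array is [2, 6, 12, 20, 26, 32, 41, 43].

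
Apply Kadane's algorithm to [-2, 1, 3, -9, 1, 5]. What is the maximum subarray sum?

Using Kadane's algorithm on [-2, 1, 3, -9, 1, 5]:

Scanning through the array:
Position 1 (value 1): max_ending_here = 1, max_so_far = 1
Position 2 (value 3): max_ending_here = 4, max_so_far = 4
Position 3 (value -9): max_ending_here = -5, max_so_far = 4
Position 4 (value 1): max_ending_here = 1, max_so_far = 4
Position 5 (value 5): max_ending_here = 6, max_so_far = 6

Maximum subarray: [1, 5]
Maximum sum: 6

The maximum subarray is [1, 5] with sum 6. This subarray runs from index 4 to index 5.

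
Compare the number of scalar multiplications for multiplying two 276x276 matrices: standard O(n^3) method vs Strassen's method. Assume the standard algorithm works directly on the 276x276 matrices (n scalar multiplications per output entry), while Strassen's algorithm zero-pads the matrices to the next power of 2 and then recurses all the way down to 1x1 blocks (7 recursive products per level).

Matrix multiplication for 276x276 matrices:

Strassen's algorithm requires power-of-2 dimensions. Pad 276x276 to 512x512 (next power of 2).

Standard algorithm: 276^3 = 21024576 multiplications
Strassen's algorithm: 7^(log2(512)) = 7^9 = 40353607 multiplications
Difference: 21024576 - 40353607 = -19329031 (Strassen uses MORE here due to padding overhead — for small or just-over-power-of-2 n, padding can outweigh the per-level savings)

Standard: 21024576 multiplications (276^3). Strassen: 40353607 multiplications (7^9, after padding to 512x512). Strassen reduces 8 recursive multiplications to 7 at each level.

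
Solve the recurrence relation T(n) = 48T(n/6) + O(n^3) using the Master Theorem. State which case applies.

Master Theorem for T(n) = 48T(n/6) + O(n^3):

a = 48, b = 6, c = 3
log_b(a) = log_6(48) = 2.1606

Case 3: c = 3 > log_6(48) = 2.1606
T(n) = O(n^3) = O(n^3)

For T(n) = 48T(n/6) + O(n^3): log_6(48) = 2.1606. This is Case 3 of the Master Theorem (c > log_b(a), work dominated by root), giving O(n^3).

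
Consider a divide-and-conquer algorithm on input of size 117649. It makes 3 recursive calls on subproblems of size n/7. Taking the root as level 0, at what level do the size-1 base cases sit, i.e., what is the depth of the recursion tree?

For divide and conquer with division factor 7:

Problem sizes at each level:
Level 0: 117649
Level 1: 16807
Level 2: 2401
Level 3: 343
Level 4: 49
Level 5: 7
Level 6: 1

The root is level 0 and the size-1 base case is level 6 (the tree spans levels 0 through 6, i.e. 7 levels counting the root), so the depth is the number of divisions: log_7(117649) = 6

The recursion tree depth is log_7(117649) = 6. At each level, the problem size is divided by 7, so it takes 6 divisions to reduce to a base case of size 1. The algorithm makes 3 recursive calls at each level.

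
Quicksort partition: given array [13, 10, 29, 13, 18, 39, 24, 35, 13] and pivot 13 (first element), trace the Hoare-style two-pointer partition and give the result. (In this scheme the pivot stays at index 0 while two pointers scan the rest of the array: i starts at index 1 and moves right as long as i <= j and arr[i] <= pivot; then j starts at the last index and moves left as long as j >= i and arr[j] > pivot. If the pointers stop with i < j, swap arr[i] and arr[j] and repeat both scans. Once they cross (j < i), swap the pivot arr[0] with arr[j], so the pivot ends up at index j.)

Hoare-style two-pointer partition with pivot = 13:

Initial array: [13, 10, 29, 13, 18, 39, 24, 35, 13]

Pointers start at i = 1, j = 8.
i stops at index 2 (arr[2]=29 > 13), j stops at index 8 (arr[8]=13 <= 13): swap arr[2] and arr[8], array becomes [13, 10, 13, 13, 18, 39, 24, 35, 29]
i ends at 4, j ends at 3: the pointers have crossed (j < i), so scanning stops.

Swap pivot arr[0] with arr[3] to place pivot at position 3: [13, 10, 13, 13, 18, 39, 24, 35, 29]
Pivot position: 3

After partitioning with pivot 13, the array becomes [13, 10, 13, 13, 18, 39, 24, 35, 29]. The pivot is placed at index 3. All elements to the left of the pivot are <= 13, and all elements to the right are > 13.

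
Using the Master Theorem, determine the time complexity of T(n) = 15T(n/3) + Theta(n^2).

Master Theorem for T(n) = 15T(n/3) + O(n^2):

a = 15, b = 3, c = 2
log_b(a) = log_3(15) = 2.4650

Case 1: c = 2 < log_3(15) = 2.4650
T(n) = O(n^(log_3 15))

For T(n) = 15T(n/3) + O(n^2): log_3(15) = 2.4650. This is Case 1 of the Master Theorem (c < log_b(a), work dominated by leaves), giving O(n^(log_3 15)).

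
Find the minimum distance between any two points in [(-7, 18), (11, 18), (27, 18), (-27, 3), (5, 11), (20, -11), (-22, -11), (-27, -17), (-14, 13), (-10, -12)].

Computing all pairwise distances among 10 points:

d((-7, 18), (11, 18)) = 18.0
d((-7, 18), (27, 18)) = 34.0
d((-7, 18), (-27, 3)) = 25.0
d((-7, 18), (5, 11)) = 13.8924
d((-7, 18), (20, -11)) = 39.6232
d((-7, 18), (-22, -11)) = 32.6497
d((-7, 18), (-27, -17)) = 40.3113
d((-7, 18), (-14, 13)) = 8.6023
d((-7, 18), (-10, -12)) = 30.1496
d((11, 18), (27, 18)) = 16.0
d((11, 18), (-27, 3)) = 40.8534
d((11, 18), (5, 11)) = 9.2195
d((11, 18), (20, -11)) = 30.3645
d((11, 18), (-22, -11)) = 43.9318
d((11, 18), (-27, -17)) = 51.6624
d((11, 18), (-14, 13)) = 25.4951
d((11, 18), (-10, -12)) = 36.6197
d((27, 18), (-27, 3)) = 56.0446
d((27, 18), (5, 11)) = 23.0868
d((27, 18), (20, -11)) = 29.8329
d((27, 18), (-22, -11)) = 56.9386
d((27, 18), (-27, -17)) = 64.3506
d((27, 18), (-14, 13)) = 41.3038
d((27, 18), (-10, -12)) = 47.634
d((-27, 3), (5, 11)) = 32.9848
d((-27, 3), (20, -11)) = 49.0408
d((-27, 3), (-22, -11)) = 14.8661
d((-27, 3), (-27, -17)) = 20.0
d((-27, 3), (-14, 13)) = 16.4012
d((-27, 3), (-10, -12)) = 22.6716
d((5, 11), (20, -11)) = 26.6271
d((5, 11), (-22, -11)) = 34.8281
d((5, 11), (-27, -17)) = 42.5206
d((5, 11), (-14, 13)) = 19.105
d((5, 11), (-10, -12)) = 27.4591
d((20, -11), (-22, -11)) = 42.0
d((20, -11), (-27, -17)) = 47.3814
d((20, -11), (-14, 13)) = 41.6173
d((20, -11), (-10, -12)) = 30.0167
d((-22, -11), (-27, -17)) = 7.8102 <-- minimum
d((-22, -11), (-14, 13)) = 25.2982
d((-22, -11), (-10, -12)) = 12.0416
d((-27, -17), (-14, 13)) = 32.6956
d((-27, -17), (-10, -12)) = 17.72
d((-14, 13), (-10, -12)) = 25.318

Closest pair: (-22, -11) and (-27, -17) with distance 7.8102

The closest pair is (-22, -11) and (-27, -17) with Euclidean distance 7.8102. For 10 points, brute-force pairwise comparison is shown above. For large n, the divide-and-conquer algorithm (sort by x, recurse on halves, check the dividing strip) achieves O(n log n).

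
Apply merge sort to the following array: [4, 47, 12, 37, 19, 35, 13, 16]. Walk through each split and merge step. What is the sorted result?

Merge sort trace:

Split: [4, 47, 12, 37, 19, 35, 13, 16] -> [4, 47, 12, 37] and [19, 35, 13, 16]
  Split: [4, 47, 12, 37] -> [4, 47] and [12, 37]
    Split: [4, 47] -> [4] and [47]
    Merge: [4] + [47] -> [4, 47]
    Split: [12, 37] -> [12] and [37]
    Merge: [12] + [37] -> [12, 37]
  Merge: [4, 47] + [12, 37] -> [4, 12, 37, 47]
  Split: [19, 35, 13, 16] -> [19, 35] and [13, 16]
    Split: [19, 35] -> [19] and [35]
    Merge: [19] + [35] -> [19, 35]
    Split: [13, 16] -> [13] and [16]
    Merge: [13] + [16] -> [13, 16]
  Merge: [19, 35] + [13, 16] -> [13, 16, 19, 35]
Merge: [4, 12, 37, 47] + [13, 16, 19, 35] -> [4, 12, 13, 16, 19, 35, 37, 47]

Final sorted array: [4, 12, 13, 16, 19, 35, 37, 47]

The merge sort proceeds by recursively splitting the array and merging sorted halves.
After all merges, the sorted array is [4, 12, 13, 16, 19, 35, 37, 47].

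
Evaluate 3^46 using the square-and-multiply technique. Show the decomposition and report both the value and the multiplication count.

Computing 3^46 by squaring (build up from 3^1; each line after the first costs one multiplication):

3^1 = 3
3^2 = (3^1)^2 = 3^2 = 9
3^4 = (3^2)^2 = 9^2 = 81
3^5 = 3 * 3^4 = 3 * 81 = 243
3^10 = (3^5)^2 = 243^2 = 59049
3^11 = 3 * 3^10 = 3 * 59049 = 177147
3^22 = (3^11)^2 = 177147^2 = 31381059609
3^23 = 3 * 3^22 = 3 * 31381059609 = 94143178827
3^46 = (3^23)^2 = 94143178827^2 = 8862938119652501095929

Result: 8862938119652501095929
Multiplications needed: 8 (8 lines after 3^1)

3^46 = 8862938119652501095929. Using exponentiation by squaring, this requires 8 multiplications. The key idea: if the exponent is even, square the half-power; if odd, multiply by the base once.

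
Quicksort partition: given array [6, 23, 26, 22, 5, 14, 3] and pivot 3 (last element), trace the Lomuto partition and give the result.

Lomuto partition with pivot = 3:

Initial array: [6, 23, 26, 22, 5, 14, 3]

arr[0]=6 > 3: no swap
arr[1]=23 > 3: no swap
arr[2]=26 > 3: no swap
arr[3]=22 > 3: no swap
arr[4]=5 > 3: no swap
arr[5]=14 > 3: no swap

Place pivot at position 0: [3, 23, 26, 22, 5, 14, 6]
Pivot position: 0

After partitioning with pivot 3, the array becomes [3, 23, 26, 22, 5, 14, 6]. The pivot is placed at index 0. All elements to the left of the pivot are <= 3, and all elements to the right are > 3.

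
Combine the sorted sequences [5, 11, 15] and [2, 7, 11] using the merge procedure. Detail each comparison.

Merging process:

Compare 5 vs 2: take 2 from right. Merged: [2]
Compare 5 vs 7: take 5 from left. Merged: [2, 5]
Compare 11 vs 7: take 7 from right. Merged: [2, 5, 7]
Compare 11 vs 11: take 11 from left. Merged: [2, 5, 7, 11]
Compare 15 vs 11: take 11 from right. Merged: [2, 5, 7, 11, 11]
Append remaining from left: [15]. Merged: [2, 5, 7, 11, 11, 15]

Final merged array: [2, 5, 7, 11, 11, 15]
Total comparisons: 5

The merged array is [2, 5, 7, 11, 11, 15], requiring 5 comparisons. The merge step runs in O(n) time where n is the total number of elements.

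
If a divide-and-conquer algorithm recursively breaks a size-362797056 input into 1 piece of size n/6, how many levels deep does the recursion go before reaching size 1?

For divide and conquer with division factor 6:

Problem sizes at each level:
Level 0: 362797056
Level 1: 60466176
Level 2: 10077696
Level 3: 1679616
Level 4: 279936
Level 5: 46656
Level 6: 7776
Level 7: 1296
Level 8: 216
Level 9: 36
Level 10: 6
Level 11: 1

The root is level 0 and the size-1 base case is level 11 (the tree spans levels 0 through 11, i.e. 12 levels counting the root), so the depth is the number of divisions: log_6(362797056) = 11

The recursion tree depth is log_6(362797056) = 11. At each level, the problem size is divided by 6, so it takes 11 divisions to reduce to a base case of size 1. The algorithm makes 1 recursive call at each level.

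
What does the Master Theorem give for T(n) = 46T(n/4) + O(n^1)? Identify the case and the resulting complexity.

Master Theorem for T(n) = 46T(n/4) + O(n^1):

a = 46, b = 4, c = 1
log_b(a) = log_4(46) = 2.7618

Case 1: c = 1 < log_4(46) = 2.7618
T(n) = O(n^(log_4 46))

For T(n) = 46T(n/4) + O(n^1): log_4(46) = 2.7618. This is Case 1 of the Master Theorem (c < log_b(a), work dominated by leaves), giving O(n^(log_4 46)).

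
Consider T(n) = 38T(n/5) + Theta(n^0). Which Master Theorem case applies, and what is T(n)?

Master Theorem for T(n) = 38T(n/5) + O(n^0):

a = 38, b = 5, c = 0
log_b(a) = log_5(38) = 2.2602

Case 1: c = 0 < log_5(38) = 2.2602
T(n) = O(n^(log_5 38))

For T(n) = 38T(n/5) + O(n^0): log_5(38) = 2.2602. This is Case 1 of the Master Theorem (c < log_b(a), work dominated by leaves), giving O(n^(log_5 38)).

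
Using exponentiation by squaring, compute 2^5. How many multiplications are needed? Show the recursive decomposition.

Computing 2^5 by squaring (build up from 2^1; each line after the first costs one multiplication):

2^1 = 2
2^2 = (2^1)^2 = 2^2 = 4
2^4 = (2^2)^2 = 4^2 = 16
2^5 = 2 * 2^4 = 2 * 16 = 32

Result: 32
Multiplications needed: 3 (3 lines after 2^1)

2^5 = 32. Using exponentiation by squaring, this requires 3 multiplications. The key idea: if the exponent is even, square the half-power; if odd, multiply by the base once.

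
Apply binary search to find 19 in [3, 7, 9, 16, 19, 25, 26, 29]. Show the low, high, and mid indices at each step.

Binary search for 19 in [3, 7, 9, 16, 19, 25, 26, 29]:

lo=0, hi=7, mid=3, arr[mid]=16 -> 16 < 19, search right half
lo=4, hi=7, mid=5, arr[mid]=25 -> 25 > 19, search left half
lo=4, hi=4, mid=4, arr[mid]=19 -> Found target at index 4!

Binary search finds 19 at index 4 after 3 comparisons. The search repeatedly halves the search space by comparing with the middle element.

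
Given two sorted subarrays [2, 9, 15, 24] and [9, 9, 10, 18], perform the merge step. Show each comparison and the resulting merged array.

Merging process:

Compare 2 vs 9: take 2 from left. Merged: [2]
Compare 9 vs 9: take 9 from left. Merged: [2, 9]
Compare 15 vs 9: take 9 from right. Merged: [2, 9, 9]
Compare 15 vs 9: take 9 from right. Merged: [2, 9, 9, 9]
Compare 15 vs 10: take 10 from right. Merged: [2, 9, 9, 9, 10]
Compare 15 vs 18: take 15 from left. Merged: [2, 9, 9, 9, 10, 15]
Compare 24 vs 18: take 18 from right. Merged: [2, 9, 9, 9, 10, 15, 18]
Append remaining from left: [24]. Merged: [2, 9, 9, 9, 10, 15, 18, 24]

Final merged array: [2, 9, 9, 9, 10, 15, 18, 24]
Total comparisons: 7

The merged array is [2, 9, 9, 9, 10, 15, 18, 24], requiring 7 comparisons. The merge step runs in O(n) time where n is the total number of elements.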